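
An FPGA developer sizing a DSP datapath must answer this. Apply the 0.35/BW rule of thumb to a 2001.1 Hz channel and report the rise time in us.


Rise time from bandwidth relationship:
tr = 0.35 / BW
   = 0.35 / 2001.1
   = 0.0001749038029 s
   = 174.9038 us

174.9038 us


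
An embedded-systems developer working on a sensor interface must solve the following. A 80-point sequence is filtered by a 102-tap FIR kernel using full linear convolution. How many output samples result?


Linear convolution output length:
L = N + M - 1
  = 80 + 102 - 1
  = 181 samples

181


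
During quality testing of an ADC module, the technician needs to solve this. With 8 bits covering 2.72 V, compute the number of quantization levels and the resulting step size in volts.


Step 1 — number of quantization levels:
L = 2^N = 2^8 = 256

Step 2 — LSB step size:
delta = Vfs / L
      = 2.72 / 256
      = 0.010625 V

Levels = 256; step size = 0.010625 V


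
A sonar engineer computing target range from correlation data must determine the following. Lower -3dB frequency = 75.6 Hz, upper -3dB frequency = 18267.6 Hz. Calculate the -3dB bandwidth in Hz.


Bandwidth is the difference of -3dB frequencies:
BW = f_high - f_low
   = 18267.6 - 75.6
   = 18192.0 Hz

18192.0 Hz


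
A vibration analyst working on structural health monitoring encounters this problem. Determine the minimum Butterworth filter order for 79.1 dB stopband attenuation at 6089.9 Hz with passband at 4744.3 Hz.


Butterworth filter order formula:
n = log10(10^(A/10) - 1) / (2 * log10(f_stop/f_pass))
10^(79.1/10) - 1 = 81283050.6164
f_stop/f_pass = 6089.9 / 4744.3 = 1.2836
n = 36.4724 -> ceil = 37

37


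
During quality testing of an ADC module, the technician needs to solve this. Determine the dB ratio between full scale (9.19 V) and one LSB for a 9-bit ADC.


Dynamic range from full-scale to LSB:
V_min = V_max / 2^bits = 9.19 / 2^9
DR = 20 * log10(V_max / V_min)
   = 20 * log10(2^9)
   = 20 * 9 * log10(2)
   = 54.19 dB

54.19 dB


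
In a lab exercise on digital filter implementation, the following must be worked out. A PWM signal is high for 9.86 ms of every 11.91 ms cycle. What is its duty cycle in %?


Duty cycle as a percentage:
DC = (t_on / T) * 100
   = (9.86 / 11.91) * 100
   = 0.827876 * 100
   = 82.79 %

82.79 %


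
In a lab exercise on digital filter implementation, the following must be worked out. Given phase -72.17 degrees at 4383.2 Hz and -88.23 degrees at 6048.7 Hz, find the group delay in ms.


Group delay from phase difference:
tau = -d(phi)/d(omega)
d(phi) = -16.06 deg = -0.2803 rad
d(omega) = 2*pi*(6048.7 - 4383.2) = 10464.6451 rad/s
tau = -(-0.2803) / 10464.6451
    = 0.0268 ms

0.0268 ms


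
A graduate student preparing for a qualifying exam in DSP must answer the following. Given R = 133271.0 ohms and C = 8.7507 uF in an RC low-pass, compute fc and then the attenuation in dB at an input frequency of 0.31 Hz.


Step 1 — cutoff frequency:
fc = 1 / (2*pi*R*C)
C = 8.7507 uF = 8.7507e-06 F
fc = 1 / (2*pi*133271.0*8.7507e-06)
   = 0.136471 Hz

Step 2 — magnitude at f = 0.31 Hz:
|H(f)| = 1 / sqrt(1 + (f/fc)^2)
f/fc = 0.31 / 0.136471 = 2.271545
|H| = 1 / sqrt(1 + 5.159917) = 0.4029142
|H|_dB = 20*log10(0.4029142) = -7.9 dB

fc = 0.136471 Hz; |H(0.31 Hz)| = -7.9 dB


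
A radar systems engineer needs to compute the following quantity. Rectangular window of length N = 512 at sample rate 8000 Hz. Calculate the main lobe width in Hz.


Main lobe width for a rectangular window:
Width = 2 * fs / N
      = 2 * 8000 / 512
      = 16000 / 512
      = 31.25 Hz

31.25 Hz


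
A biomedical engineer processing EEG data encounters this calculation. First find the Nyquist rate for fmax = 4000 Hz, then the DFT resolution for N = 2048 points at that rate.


Step 1 — Nyquist sampling rate:
fs = 2 * fmax = 2 * 4000 = 8000 Hz

Step 2 — DFT bin spacing:
df = fs / N = 8000 / 2048 = 3.9062 Hz

3.9062 Hz


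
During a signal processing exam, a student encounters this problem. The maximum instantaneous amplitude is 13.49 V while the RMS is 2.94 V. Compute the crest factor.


Crest factor is the ratio of peak to RMS:
CF = V_peak / V_rms
   = 13.49 / 2.94
   = 4.5884

4.5884


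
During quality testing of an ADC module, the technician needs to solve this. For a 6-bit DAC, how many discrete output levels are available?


Number of quantization levels = 2^N
= 2^6
= 64

64


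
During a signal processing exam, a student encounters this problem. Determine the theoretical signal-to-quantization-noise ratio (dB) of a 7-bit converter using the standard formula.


Theoretical SNR for a full-scale sinusoid:
SNR = 6.02 * N + 1.76
    = 6.02 * 7 + 1.76
    = 42.14 + 1.76
    = 43.9 dB

43.9 dB


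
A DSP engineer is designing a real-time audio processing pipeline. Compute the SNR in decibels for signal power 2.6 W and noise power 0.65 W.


SNR in decibels:
SNR = 10 * log10(Ps / Pn)
    = 10 * log10(2.6 / 0.65)
    = 10 * log10(4.0)
    = 10 * 0.6021
    = 6.02 dB

6.02 dB


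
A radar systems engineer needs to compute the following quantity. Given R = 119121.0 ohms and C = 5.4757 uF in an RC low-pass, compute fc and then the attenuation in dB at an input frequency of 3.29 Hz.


Step 1 — cutoff frequency:
fc = 1 / (2*pi*R*C)
C = 5.4757 uF = 5.4757e-06 F
fc = 1 / (2*pi*119121.0*5.4757e-06)
   = 0.244001 Hz

Step 2 — magnitude at f = 3.29 Hz:
|H(f)| = 1 / sqrt(1 + (f/fc)^2)
f/fc = 3.29 / 0.244001 = 13.483551
|H| = 1 / sqrt(1 + 181.806148) = 0.0739613
|H|_dB = 20*log10(0.0739613) = -22.62 dB

fc = 0.244001 Hz; |H(3.29 Hz)| = -22.62 dB


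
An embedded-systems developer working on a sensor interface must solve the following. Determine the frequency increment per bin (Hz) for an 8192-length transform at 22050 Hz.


DFT frequency resolution:
df = fs / N
   = 22050 / 8192
   = 2.6917 Hz

2.6917 Hz


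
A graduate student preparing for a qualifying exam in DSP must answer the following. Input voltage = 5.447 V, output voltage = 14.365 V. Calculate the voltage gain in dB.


Voltage gain in dB:
G = 20 * log10(Vout / Vin)
  = 20 * log10(14.365 / 5.447)
  = 20 * log10(2.637232)
  = 20 * 0.421148
  = 8.42 dB

8.42 dB


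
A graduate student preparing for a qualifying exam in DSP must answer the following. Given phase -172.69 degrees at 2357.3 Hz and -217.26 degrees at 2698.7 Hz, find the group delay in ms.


Group delay from phase difference:
tau = -d(phi)/d(omega)
d(phi) = -44.57 deg = -0.777893 rad
d(omega) = 2*pi*(2698.7 - 2357.3) = 2145.0795 rad/s
tau = -(-0.777893) / 2145.0795
    = 0.3626 ms

0.3626 ms


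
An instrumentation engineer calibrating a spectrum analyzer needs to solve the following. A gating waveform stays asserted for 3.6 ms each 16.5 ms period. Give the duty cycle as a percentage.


Duty cycle as a percentage:
DC = (t_on / T) * 100
   = (3.6 / 16.5) * 100
   = 0.218182 * 100
   = 21.82 %

21.82 %


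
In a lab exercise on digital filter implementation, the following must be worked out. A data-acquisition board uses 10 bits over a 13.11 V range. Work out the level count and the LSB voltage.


Step 1 — number of quantization levels:
L = 2^N = 2^10 = 1024

Step 2 — LSB step size:
delta = Vfs / L
      = 13.11 / 1024
      = 0.01280273 V

Levels = 1024; step size = 0.01280273 V


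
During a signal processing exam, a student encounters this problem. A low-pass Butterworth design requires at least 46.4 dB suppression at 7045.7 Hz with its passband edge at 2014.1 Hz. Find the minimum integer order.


Butterworth filter order formula:
n = log10(10^(A/10) - 1) / (2 * log10(f_stop/f_pass))
10^(46.4/10) - 1 = 43650.5832
f_stop/f_pass = 7045.7 / 2014.1 = 3.4982
n = 4.2659 -> ceil = 5

5


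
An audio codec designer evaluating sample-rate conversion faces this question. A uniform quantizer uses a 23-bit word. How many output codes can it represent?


Number of quantization levels = 2^N
= 2^23
= 8388608

8388608


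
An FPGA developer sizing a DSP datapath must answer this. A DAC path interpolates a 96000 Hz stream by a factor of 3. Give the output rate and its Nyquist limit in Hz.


Step 1 — output sample rate after interpolation by L:
fs_out = L * fs_in = 3 * 96000 = 288000 Hz

Step 2 — Nyquist frequency of the output stream:
f_Nyq = fs_out / 2 = 288000 / 2 = 144000.0 Hz

fs_out = 288000 Hz; f_Nyquist = 144000.0 Hz


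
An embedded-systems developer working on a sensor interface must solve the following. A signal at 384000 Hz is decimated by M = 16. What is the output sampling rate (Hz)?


Decimation reduces the sample rate:
fs_out = fs_in / M
       = 384000 / 16
       = 24000.0 Hz

24000.0 Hz


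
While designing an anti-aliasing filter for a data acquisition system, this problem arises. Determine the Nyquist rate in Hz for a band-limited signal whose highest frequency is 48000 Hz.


The Nyquist rate is twice the maximum frequency component.
fs_min = 2 * fmax
      = 2 * 48000
      = 96000 Hz

96000


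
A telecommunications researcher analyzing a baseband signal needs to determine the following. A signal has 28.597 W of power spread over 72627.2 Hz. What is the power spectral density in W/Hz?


Power spectral density:
PSD = P / BW
    = 28.597 / 72627.2
    = 0.00039375 W/Hz

0.00039375 W/Hz


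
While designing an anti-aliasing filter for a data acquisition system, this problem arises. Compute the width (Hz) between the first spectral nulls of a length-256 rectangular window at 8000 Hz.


Main lobe width for a rectangular window:
Width = 2 * fs / N
      = 2 * 8000 / 256
      = 16000 / 256
      = 62.5 Hz

62.5 Hz


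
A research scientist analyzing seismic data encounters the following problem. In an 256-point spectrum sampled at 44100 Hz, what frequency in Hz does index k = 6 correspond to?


Frequency of DFT bin k:
f_k = k * fs / N
    = 6 * 44100 / 256
    = 264600 / 256
    = 1033.594 Hz

1033.594 Hz


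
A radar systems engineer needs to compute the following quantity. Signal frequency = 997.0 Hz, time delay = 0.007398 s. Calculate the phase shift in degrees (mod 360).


Phase shift from frequency and time delay:
phi = 360 * f * t_delay
    = 360 * 997.0 * 0.007398
    = 2655.29 degrees
    mod 360 = 135.29 degrees

135.29 degrees


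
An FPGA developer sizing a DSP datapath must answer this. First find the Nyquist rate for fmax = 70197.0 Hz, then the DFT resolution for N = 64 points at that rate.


Step 1 — Nyquist sampling rate:
fs = 2 * fmax = 2 * 70197.0 = 140394.0 Hz

Step 2 — DFT bin spacing:
df = fs / N = 140394.0 / 64 = 2193.6562 Hz

2193.6562 Hz


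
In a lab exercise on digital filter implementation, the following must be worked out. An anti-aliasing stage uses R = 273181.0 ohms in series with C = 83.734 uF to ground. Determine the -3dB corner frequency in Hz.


Cutoff frequency of a first-order RC filter:
fc = 1 / (2 * pi * R * C)
C = 83.734 uF = 8.3734e-05 F
fc = 1 / (2 * pi * 273181.0 * 8.3734e-05)
   = 1 / 143.72496015278
   = 0.006958 Hz

0.006958 Hz


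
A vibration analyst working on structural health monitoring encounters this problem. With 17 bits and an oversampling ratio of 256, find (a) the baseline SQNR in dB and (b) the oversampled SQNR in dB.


Step 1 — baseline SQNR at Nyquist:
SQNR_base = 6.02*N + 1.76
          = 6.02*17 + 1.76
          = 104.1 dB

Step 2 — oversampling processing gain:
G = 10*log10(OSR) = 10*log10(256) = 24.08 dB

Step 3 — total:
SQNR_total = 104.1 + 24.08 = 128.18 dB

Base SQNR = 104.1 dB; oversampled SQNR = 128.18 dB


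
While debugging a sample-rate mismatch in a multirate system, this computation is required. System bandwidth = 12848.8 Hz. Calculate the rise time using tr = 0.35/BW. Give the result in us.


Rise time from bandwidth relationship:
tr = 0.35 / BW
   = 0.35 / 12848.8
   = 2.723989789e-05 s
   = 27.2399 us

27.2399 us


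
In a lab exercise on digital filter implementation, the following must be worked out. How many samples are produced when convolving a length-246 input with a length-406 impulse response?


Linear convolution output length:
L = N + M - 1
  = 246 + 406 - 1
  = 651 samples

651


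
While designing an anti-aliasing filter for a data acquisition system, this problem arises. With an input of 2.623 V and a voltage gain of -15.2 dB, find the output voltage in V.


Output voltage from dB gain:
V_out = V_in * 10^(gain_dB / 20)
      = 2.623 * 10^(-15.2 / 20)
      = 2.623 * 0.17378
      = 0.4558 V

0.4558 V


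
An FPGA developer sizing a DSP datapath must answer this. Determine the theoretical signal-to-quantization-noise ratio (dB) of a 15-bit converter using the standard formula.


Theoretical SNR for a full-scale sinusoid:
SNR = 6.02 * N + 1.76
    = 6.02 * 15 + 1.76
    = 90.3 + 1.76
    = 92.06 dB

92.06 dB


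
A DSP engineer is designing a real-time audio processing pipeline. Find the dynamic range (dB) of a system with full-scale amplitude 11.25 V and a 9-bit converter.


Dynamic range from full-scale to LSB:
V_min = V_max / 2^bits = 11.25 / 2^9
DR = 20 * log10(V_max / V_min)
   = 20 * log10(2^9)
   = 20 * 9 * log10(2)
   = 54.19 dB

54.19 dB


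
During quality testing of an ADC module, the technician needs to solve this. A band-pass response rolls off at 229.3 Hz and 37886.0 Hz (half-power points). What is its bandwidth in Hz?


Bandwidth is the difference of -3dB frequencies:
BW = f_high - f_low
   = 37886.0 - 229.3
   = 37656.7 Hz

37656.7 Hz


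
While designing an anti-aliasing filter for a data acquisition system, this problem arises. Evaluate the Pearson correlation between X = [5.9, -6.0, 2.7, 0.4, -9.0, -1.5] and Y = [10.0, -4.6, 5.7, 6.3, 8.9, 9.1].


Pearson correlation coefficient (population):
r = cov(X,Y) / (std(X) * std(Y))
Mean X = -1.25, Mean Y = 5.9
Cov(X,Y) = 9.168333
Std(X) = 5.035458, Std(Y) = 4.941322
r = 0.3685

0.3685


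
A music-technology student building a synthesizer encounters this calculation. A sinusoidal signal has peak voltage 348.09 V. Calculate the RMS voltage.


RMS voltage for a sinusoidal waveform:
V_rms = V_peak / sqrt(2)
      = 348.09 / 1.414214
      = 246.137 V

246.137 V


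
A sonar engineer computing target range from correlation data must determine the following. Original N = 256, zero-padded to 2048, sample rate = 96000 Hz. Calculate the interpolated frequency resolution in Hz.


Frequency resolution after zero-padding:
N_padded = 256 * 8 = 2048
df = fs / N_padded
   = 96000 / 2048
   = 46.875 Hz

46.875 Hz


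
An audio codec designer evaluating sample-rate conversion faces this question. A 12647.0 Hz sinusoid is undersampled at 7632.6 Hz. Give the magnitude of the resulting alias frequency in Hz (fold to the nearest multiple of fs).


Compute the nearest integer multiple of fs to the signal:
n = round(12647.0 / 7632.6) = 2
f_alias = |12647.0 - 2 * 7632.6|
        = |12647.0 - 15265.2|
        = 2618.2 Hz

2618.2


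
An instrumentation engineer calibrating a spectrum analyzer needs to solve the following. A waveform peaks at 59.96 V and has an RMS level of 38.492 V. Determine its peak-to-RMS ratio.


Crest factor is the ratio of peak to RMS:
CF = V_peak / V_rms
   = 59.96 / 38.492
   = 1.5577

1.5577


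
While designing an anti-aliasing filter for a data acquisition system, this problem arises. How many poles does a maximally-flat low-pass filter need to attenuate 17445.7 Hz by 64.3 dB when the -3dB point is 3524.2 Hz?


Butterworth filter order formula:
n = log10(10^(A/10) - 1) / (2 * log10(f_stop/f_pass))
10^(64.3/10) - 1 = 2691533.8039
f_stop/f_pass = 17445.7 / 3524.2 = 4.9503
n = 4.6284 -> ceil = 5

5


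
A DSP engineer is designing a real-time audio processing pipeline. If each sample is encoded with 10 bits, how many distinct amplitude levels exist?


Number of quantization levels = 2^N
= 2^10
= 1024

1024


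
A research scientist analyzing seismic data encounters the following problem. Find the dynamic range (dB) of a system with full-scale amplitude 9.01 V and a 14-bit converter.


Dynamic range from full-scale to LSB:
V_min = V_max / 2^bits = 9.01 / 2^14
DR = 20 * log10(V_max / V_min)
   = 20 * log10(2^14)
   = 20 * 14 * log10(2)
   = 84.29 dB

84.29 dB


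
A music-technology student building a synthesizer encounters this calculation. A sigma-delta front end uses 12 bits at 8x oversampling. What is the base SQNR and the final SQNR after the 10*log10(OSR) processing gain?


Step 1 — baseline SQNR at Nyquist:
SQNR_base = 6.02*N + 1.76
          = 6.02*12 + 1.76
          = 74.0 dB

Step 2 — oversampling processing gain:
G = 10*log10(OSR) = 10*log10(8) = 9.03 dB

Step 3 — total:
SQNR_total = 74.0 + 9.03 = 83.03 dB

Base SQNR = 74.0 dB; oversampled SQNR = 83.03 dB


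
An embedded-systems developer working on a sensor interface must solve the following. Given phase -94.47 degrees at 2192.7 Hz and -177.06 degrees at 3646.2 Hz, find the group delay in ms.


Group delay from phase difference:
tau = -d(phi)/d(omega)
d(phi) = -82.59 deg = -1.441467 rad
d(omega) = 2*pi*(3646.2 - 2192.7) = 9132.6098 rad/s
tau = -(-1.441467) / 9132.6098
    = 0.1578 ms

0.1578 ms


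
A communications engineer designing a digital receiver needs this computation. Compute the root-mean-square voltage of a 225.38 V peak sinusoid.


RMS voltage for a sinusoidal waveform:
V_rms = V_peak / sqrt(2)
      = 225.38 / 1.414214
      = 159.368 V

159.368 V


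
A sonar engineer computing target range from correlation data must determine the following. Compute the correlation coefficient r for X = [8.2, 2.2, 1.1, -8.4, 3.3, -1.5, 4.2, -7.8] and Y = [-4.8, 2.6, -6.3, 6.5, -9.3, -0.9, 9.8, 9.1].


Pearson correlation coefficient (population):
r = cov(X,Y) / (std(X) * std(Y))
Mean X = 0.1625, Mean Y = 0.8375
Cov(X,Y) = -19.427344
Std(X) = 5.422854, Std(Y) = 6.821645
r = -0.5252

-0.5252


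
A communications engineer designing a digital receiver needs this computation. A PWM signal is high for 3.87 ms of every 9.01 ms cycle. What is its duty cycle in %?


Duty cycle as a percentage:
DC = (t_on / T) * 100
   = (3.87 / 9.01) * 100
   = 0.429523 * 100
   = 42.95 %

42.95 %


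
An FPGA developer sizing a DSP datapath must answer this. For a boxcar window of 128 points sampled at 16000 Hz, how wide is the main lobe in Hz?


Main lobe width for a rectangular window:
Width = 2 * fs / N
      = 2 * 16000 / 128
      = 32000 / 128
      = 250.0 Hz

250.0 Hz


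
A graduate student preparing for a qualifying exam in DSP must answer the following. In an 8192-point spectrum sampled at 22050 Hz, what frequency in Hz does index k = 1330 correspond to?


Frequency of DFT bin k:
f_k = k * fs / N
    = 1330 * 22050 / 8192
    = 29326500 / 8192
    = 3579.895 Hz

3579.895 Hz


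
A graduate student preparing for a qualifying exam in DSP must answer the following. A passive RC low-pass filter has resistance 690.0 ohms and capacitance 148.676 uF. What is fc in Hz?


Cutoff frequency of a first-order RC filter:
fc = 1 / (2 * pi * R * C)
C = 148.676 uF = 0.000148676 F
fc = 1 / (2 * pi * 690.0 * 0.000148676)
   = 1 / 0.64456961252386
   = 1.551423 Hz

1.551423 Hz


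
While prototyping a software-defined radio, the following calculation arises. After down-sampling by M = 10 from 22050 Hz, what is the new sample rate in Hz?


Decimation reduces the sample rate:
fs_out = fs_in / M
       = 22050 / 10
       = 2205.0 Hz

2205.0 Hz


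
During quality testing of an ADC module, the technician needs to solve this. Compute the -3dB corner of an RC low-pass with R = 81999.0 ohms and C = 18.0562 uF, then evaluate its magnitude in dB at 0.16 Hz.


Step 1 — cutoff frequency:
fc = 1 / (2*pi*R*C)
C = 18.0562 uF = 1.80562e-05 F
fc = 1 / (2*pi*81999.0*1.80562e-05)
   = 0.107494 Hz

Step 2 — magnitude at f = 0.16 Hz:
|H(f)| = 1 / sqrt(1 + (f/fc)^2)
f/fc = 0.16 / 0.107494 = 1.488455
|H| = 1 / sqrt(1 + 2.215498) = 0.5576682
|H|_dB = 20*log10(0.5576682) = -5.07 dB

fc = 0.107494 Hz; |H(0.16 Hz)| = -5.07 dB


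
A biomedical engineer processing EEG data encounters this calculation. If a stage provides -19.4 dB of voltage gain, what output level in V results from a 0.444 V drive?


Output voltage from dB gain:
V_out = V_in * 10^(gain_dB / 20)
      = 0.444 * 10^(-19.4 / 20)
      = 0.444 * 0.107152
      = 0.0476 V

0.0476 V


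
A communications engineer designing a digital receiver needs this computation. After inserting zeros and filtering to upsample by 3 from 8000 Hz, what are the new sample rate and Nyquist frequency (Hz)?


Step 1 — output sample rate after interpolation by L:
fs_out = L * fs_in = 3 * 8000 = 24000 Hz

Step 2 — Nyquist frequency of the output stream:
f_Nyq = fs_out / 2 = 24000 / 2 = 12000.0 Hz

fs_out = 24000 Hz; f_Nyquist = 12000.0 Hz


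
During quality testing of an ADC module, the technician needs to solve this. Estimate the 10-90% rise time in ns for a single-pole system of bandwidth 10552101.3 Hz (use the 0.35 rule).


Rise time from bandwidth relationship:
tr = 0.35 / BW
   = 0.35 / 10552101.3
   = 3.316874905e-08 s
   = 33.1687 ns

33.1687 ns


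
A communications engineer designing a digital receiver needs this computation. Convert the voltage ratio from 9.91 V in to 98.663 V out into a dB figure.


Voltage gain in dB:
G = 20 * log10(Vout / Vin)
  = 20 * log10(98.663 / 9.91)
  = 20 * log10(9.955903)
  = 20 * 0.998081
  = 19.96 dB

19.96 dB


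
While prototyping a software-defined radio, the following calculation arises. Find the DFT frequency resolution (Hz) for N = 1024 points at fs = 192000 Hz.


DFT frequency resolution:
df = fs / N
   = 192000 / 1024
   = 187.5 Hz

187.5 Hz


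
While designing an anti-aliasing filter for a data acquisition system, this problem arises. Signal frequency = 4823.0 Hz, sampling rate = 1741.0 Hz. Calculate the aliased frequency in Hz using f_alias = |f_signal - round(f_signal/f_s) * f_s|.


Compute the nearest integer multiple of fs to the signal:
n = round(4823.0 / 1741.0) = 3
f_alias = |4823.0 - 3 * 1741.0|
        = |4823.0 - 5223.0|
        = 400.0 Hz

400.0


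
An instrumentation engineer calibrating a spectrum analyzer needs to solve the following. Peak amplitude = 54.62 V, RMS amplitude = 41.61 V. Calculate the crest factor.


Crest factor is the ratio of peak to RMS:
CF = V_peak / V_rms
   = 54.62 / 41.61
   = 1.3127

1.3127


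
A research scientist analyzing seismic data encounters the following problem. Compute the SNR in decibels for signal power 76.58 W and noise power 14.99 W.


SNR in decibels:
SNR = 10 * log10(Ps / Pn)
    = 10 * log10(76.58 / 14.99)
    = 10 * log10(5.1087)
    = 10 * 0.7083
    = 7.08 dB

7.08 dB


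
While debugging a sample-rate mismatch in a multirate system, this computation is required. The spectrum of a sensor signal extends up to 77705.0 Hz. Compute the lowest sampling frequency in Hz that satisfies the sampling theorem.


The Nyquist rate is twice the maximum frequency component.
fs_min = 2 * fmax
      = 2 * 77705.0
      = 155410.0 Hz

155410.0


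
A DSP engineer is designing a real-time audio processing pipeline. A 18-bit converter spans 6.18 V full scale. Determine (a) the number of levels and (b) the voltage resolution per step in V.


Step 1 — number of quantization levels:
L = 2^N = 2^18 = 262144

Step 2 — LSB step size:
delta = Vfs / L
      = 6.18 / 262144
      = 2.357e-05 V

Levels = 262144; step size = 2.357e-05 V


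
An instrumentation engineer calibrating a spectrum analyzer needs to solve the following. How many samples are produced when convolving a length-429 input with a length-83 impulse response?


Linear convolution output length:
L = N + M - 1
  = 429 + 83 - 1
  = 511 samples

511


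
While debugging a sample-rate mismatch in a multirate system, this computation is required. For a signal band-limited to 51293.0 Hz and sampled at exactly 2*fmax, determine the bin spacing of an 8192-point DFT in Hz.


Step 1 — Nyquist sampling rate:
fs = 2 * fmax = 2 * 51293.0 = 102586.0 Hz

Step 2 — DFT bin spacing:
df = fs / N = 102586.0 / 8192 = 12.5227 Hz

12.5227 Hz


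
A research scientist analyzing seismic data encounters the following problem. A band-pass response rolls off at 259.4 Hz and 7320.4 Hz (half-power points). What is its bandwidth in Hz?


Bandwidth is the difference of -3dB frequencies:
BW = f_high - f_low
   = 7320.4 - 259.4
   = 7061.0 Hz

7061.0 Hz


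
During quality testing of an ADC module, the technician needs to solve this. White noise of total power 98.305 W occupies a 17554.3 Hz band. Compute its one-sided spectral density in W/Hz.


Power spectral density:
PSD = P / BW
    = 98.305 / 17554.3
    = 0.00560005 W/Hz

0.00560005 W/Hz


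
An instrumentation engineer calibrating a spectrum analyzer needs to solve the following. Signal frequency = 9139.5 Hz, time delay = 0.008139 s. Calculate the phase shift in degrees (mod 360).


Phase shift from frequency and time delay:
phi = 360 * f * t_delay
    = 360 * 9139.5 * 0.008139
    = 26779.1 degrees
    mod 360 = 139.1 degrees

139.1 degrees


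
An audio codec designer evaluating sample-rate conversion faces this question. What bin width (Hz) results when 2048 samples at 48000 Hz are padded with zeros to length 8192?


Frequency resolution after zero-padding:
N_padded = 2048 * 4 = 8192
df = fs / N_padded
   = 48000 / 8192
   = 5.8594 Hz

5.8594 Hz


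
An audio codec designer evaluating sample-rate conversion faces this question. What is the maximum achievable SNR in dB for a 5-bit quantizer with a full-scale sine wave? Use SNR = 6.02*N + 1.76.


Theoretical SNR for a full-scale sinusoid:
SNR = 6.02 * N + 1.76
    = 6.02 * 5 + 1.76
    = 30.1 + 1.76
    = 31.86 dB

31.86 dB


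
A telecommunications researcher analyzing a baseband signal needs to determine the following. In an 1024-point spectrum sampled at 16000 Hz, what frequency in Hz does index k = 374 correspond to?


Frequency of DFT bin k:
f_k = k * fs / N
    = 374 * 16000 / 1024
    = 5984000 / 1024
    = 5843.75 Hz

5843.75 Hz


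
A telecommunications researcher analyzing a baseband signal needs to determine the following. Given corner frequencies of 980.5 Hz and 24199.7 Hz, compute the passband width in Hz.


Bandwidth is the difference of -3dB frequencies:
BW = f_high - f_low
   = 24199.7 - 980.5
   = 23219.2 Hz

23219.2 Hz


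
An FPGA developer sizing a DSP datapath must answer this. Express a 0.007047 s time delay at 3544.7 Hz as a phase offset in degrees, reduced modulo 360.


Phase shift from frequency and time delay:
phi = 360 * f * t_delay
    = 360 * 3544.7 * 0.007047
    = 8992.62 degrees
    mod 360 = 352.62 degrees

352.62 degrees


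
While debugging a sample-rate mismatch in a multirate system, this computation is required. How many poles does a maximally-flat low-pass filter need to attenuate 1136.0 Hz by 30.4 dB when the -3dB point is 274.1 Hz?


Butterworth filter order formula:
n = log10(10^(A/10) - 1) / (2 * log10(f_stop/f_pass))
10^(30.4/10) - 1 = 1095.4782
f_stop/f_pass = 1136.0 / 274.1 = 4.1445
n = 2.4613 -> ceil = 3

3


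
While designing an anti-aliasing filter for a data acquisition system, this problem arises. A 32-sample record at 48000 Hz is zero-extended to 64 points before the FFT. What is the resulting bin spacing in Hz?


Frequency resolution after zero-padding:
N_padded = 32 * 2 = 64
df = fs / N_padded
   = 48000 / 64
   = 750.0 Hz

750.0 Hz


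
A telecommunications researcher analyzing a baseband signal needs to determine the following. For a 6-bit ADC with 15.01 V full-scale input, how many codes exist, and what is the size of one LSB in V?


Step 1 — number of quantization levels:
L = 2^N = 2^6 = 64

Step 2 — LSB step size:
delta = Vfs / L
      = 15.01 / 64
      = 0.23453125 V

Levels = 64; step size = 0.23453125 V


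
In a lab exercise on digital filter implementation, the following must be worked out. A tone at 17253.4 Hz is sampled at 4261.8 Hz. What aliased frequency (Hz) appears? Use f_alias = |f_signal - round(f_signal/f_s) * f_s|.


Compute the nearest integer multiple of fs to the signal:
n = round(17253.4 / 4261.8) = 4
f_alias = |17253.4 - 4 * 4261.8|
        = |17253.4 - 17047.2|
        = 206.2 Hz

206.2


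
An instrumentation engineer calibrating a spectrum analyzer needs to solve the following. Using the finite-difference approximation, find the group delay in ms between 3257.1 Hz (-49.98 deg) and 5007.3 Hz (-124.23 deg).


Group delay from phase difference:
tau = -d(phi)/d(omega)
d(phi) = -74.25 deg = -1.295907 rad
d(omega) = 2*pi*(5007.3 - 3257.1) = 10996.8309 rad/s
tau = -(-1.295907) / 10996.8309
    = 0.1178 ms

0.1178 ms


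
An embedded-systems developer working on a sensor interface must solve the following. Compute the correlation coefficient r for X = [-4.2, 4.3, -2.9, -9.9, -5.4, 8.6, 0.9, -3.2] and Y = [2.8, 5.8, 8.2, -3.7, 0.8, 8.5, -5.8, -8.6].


Pearson correlation coefficient (population):
r = cov(X,Y) / (std(X) * std(Y))
Mean X = -1.475, Mean Y = 1.0
Cov(X,Y) = 16.11375
Std(X) = 5.469404, Std(Y) = 6.07145
r = 0.4852

0.4852


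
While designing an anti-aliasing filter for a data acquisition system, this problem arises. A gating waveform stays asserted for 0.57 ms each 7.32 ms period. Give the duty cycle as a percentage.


Duty cycle as a percentage:
DC = (t_on / T) * 100
   = (0.57 / 7.32) * 100
   = 0.077869 * 100
   = 7.79 %

7.79 %


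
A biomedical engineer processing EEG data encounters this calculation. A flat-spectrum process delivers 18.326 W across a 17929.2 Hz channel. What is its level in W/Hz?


Power spectral density:
PSD = P / BW
    = 18.326 / 17929.2
    = 0.00102213 W/Hz

0.00102213 W/Hz


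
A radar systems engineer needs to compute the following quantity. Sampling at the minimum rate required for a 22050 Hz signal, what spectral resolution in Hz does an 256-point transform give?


Step 1 — Nyquist sampling rate:
fs = 2 * fmax = 2 * 22050 = 44100 Hz

Step 2 — DFT bin spacing:
df = fs / N = 44100 / 256 = 172.2656 Hz

172.2656 Hz


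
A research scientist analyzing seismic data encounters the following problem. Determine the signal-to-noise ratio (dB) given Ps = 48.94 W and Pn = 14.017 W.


SNR in decibels:
SNR = 10 * log10(Ps / Pn)
    = 10 * log10(48.94 / 14.017)
    = 10 * log10(3.4915)
    = 10 * 0.543
    = 5.43 dB

5.43 dB


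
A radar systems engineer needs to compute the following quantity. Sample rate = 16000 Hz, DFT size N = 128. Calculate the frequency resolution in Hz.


DFT frequency resolution:
df = fs / N
   = 16000 / 128
   = 125.0 Hz

125.0 Hz


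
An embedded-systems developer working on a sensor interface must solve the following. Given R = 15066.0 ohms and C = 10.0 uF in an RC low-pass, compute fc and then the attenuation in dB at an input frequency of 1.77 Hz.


Step 1 — cutoff frequency:
fc = 1 / (2*pi*R*C)
C = 10.0 uF = 1e-05 F
fc = 1 / (2*pi*15066.0*1e-05)
   = 1.05638 Hz

Step 2 — magnitude at f = 1.77 Hz:
|H(f)| = 1 / sqrt(1 + (f/fc)^2)
f/fc = 1.77 / 1.05638 = 1.675533
|H| = 1 / sqrt(1 + 2.807411) = 0.5124897
|H|_dB = 20*log10(0.5124897) = -5.81 dB

fc = 1.05638 Hz; |H(1.77 Hz)| = -5.81 dB


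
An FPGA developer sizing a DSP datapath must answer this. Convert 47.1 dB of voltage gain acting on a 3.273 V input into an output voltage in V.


Output voltage from dB gain:
V_out = V_in * 10^(gain_dB / 20)
      = 3.273 * 10^(47.1 / 20)
      = 3.273 * 226.464431
      = 741.2181 V

741.2181 V


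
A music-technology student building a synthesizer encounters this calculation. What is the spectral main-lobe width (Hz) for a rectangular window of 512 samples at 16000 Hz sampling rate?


Main lobe width for a rectangular window:
Width = 2 * fs / N
      = 2 * 16000 / 512
      = 32000 / 512
      = 62.5 Hz

62.5 Hz


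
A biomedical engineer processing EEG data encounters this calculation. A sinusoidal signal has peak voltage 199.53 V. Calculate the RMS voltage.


RMS voltage for a sinusoidal waveform:
V_rms = V_peak / sqrt(2)
      = 199.53 / 1.414214
      = 141.089 V

141.089 V


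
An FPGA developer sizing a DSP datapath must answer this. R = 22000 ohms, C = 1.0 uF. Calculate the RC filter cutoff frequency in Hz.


Cutoff frequency of a first-order RC filter:
fc = 1 / (2 * pi * R * C)
C = 1.0 uF = 1e-06 F
fc = 1 / (2 * pi * 22000 * 1e-06)
   = 1 / 0.13823007675795
   = 7.234316 Hz

7.234316 Hz


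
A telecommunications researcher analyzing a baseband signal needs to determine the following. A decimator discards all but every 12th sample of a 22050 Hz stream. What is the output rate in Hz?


Decimation reduces the sample rate:
fs_out = fs_in / M
       = 22050 / 12
       = 1837.5 Hz

1837.5 Hz


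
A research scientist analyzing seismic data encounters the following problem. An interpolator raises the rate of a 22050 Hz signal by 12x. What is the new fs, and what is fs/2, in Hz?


Step 1 — output sample rate after interpolation by L:
fs_out = L * fs_in = 12 * 22050 = 264600 Hz

Step 2 — Nyquist frequency of the output stream:
f_Nyq = fs_out / 2 = 264600 / 2 = 132300.0 Hz

fs_out = 264600 Hz; f_Nyquist = 132300.0 Hz


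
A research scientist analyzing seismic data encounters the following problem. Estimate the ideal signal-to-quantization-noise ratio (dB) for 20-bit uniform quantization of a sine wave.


Theoretical SNR for a full-scale sinusoid:
SNR = 6.02 * N + 1.76
    = 6.02 * 20 + 1.76
    = 120.4 + 1.76
    = 122.16 dB

122.16 dB


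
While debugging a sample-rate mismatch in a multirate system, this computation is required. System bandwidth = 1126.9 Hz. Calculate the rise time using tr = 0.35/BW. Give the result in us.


Rise time from bandwidth relationship:
tr = 0.35 / BW
   = 0.35 / 1126.9
   = 0.0003105865649 s
   = 310.5866 us

310.5866 us


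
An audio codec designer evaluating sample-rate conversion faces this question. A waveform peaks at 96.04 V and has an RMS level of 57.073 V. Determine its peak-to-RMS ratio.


Crest factor is the ratio of peak to RMS:
CF = V_peak / V_rms
   = 96.04 / 57.073
   = 1.6828

1.6828


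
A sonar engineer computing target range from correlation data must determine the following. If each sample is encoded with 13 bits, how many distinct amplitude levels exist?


Number of quantization levels = 2^N
= 2^13
= 8192

8192


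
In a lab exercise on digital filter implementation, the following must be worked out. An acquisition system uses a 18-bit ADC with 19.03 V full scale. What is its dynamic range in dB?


Dynamic range from full-scale to LSB:
V_min = V_max / 2^bits = 19.03 / 2^18
DR = 20 * log10(V_max / V_min)
   = 20 * log10(2^18)
   = 20 * 18 * log10(2)
   = 108.37 dB

108.37 dB


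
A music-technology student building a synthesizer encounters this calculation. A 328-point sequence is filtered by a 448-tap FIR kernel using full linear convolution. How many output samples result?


Linear convolution output length:
L = N + M - 1
  = 328 + 448 - 1
  = 775 samples

775


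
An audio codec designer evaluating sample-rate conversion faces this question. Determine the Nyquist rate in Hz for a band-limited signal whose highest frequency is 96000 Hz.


The Nyquist rate is twice the maximum frequency component.
fs_min = 2 * fmax
      = 2 * 96000
      = 192000 Hz

192000


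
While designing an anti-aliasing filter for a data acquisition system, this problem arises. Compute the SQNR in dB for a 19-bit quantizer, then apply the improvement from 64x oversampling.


Step 1 — baseline SQNR at Nyquist:
SQNR_base = 6.02*N + 1.76
          = 6.02*19 + 1.76
          = 116.14 dB

Step 2 — oversampling processing gain:
G = 10*log10(OSR) = 10*log10(64) = 18.06 dB

Step 3 — total:
SQNR_total = 116.14 + 18.06 = 134.2 dB

Base SQNR = 116.14 dB; oversampled SQNR = 134.2 dB


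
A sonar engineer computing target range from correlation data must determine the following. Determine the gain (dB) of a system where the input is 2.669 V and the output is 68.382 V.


Voltage gain in dB:
G = 20 * log10(Vout / Vin)
  = 20 * log10(68.382 / 2.669)
  = 20 * log10(25.620832)
  = 20 * 1.408593
  = 28.17 dB

28.17 dB


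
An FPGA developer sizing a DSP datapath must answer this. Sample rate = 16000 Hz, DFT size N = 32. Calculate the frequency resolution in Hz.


DFT frequency resolution:
df = fs / N
   = 16000 / 32
   = 500.0 Hz

500.0 Hz


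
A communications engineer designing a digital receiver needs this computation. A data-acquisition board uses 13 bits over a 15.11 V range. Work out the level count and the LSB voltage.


Step 1 — number of quantization levels:
L = 2^N = 2^13 = 8192

Step 2 — LSB step size:
delta = Vfs / L
      = 15.11 / 8192
      = 0.00184448 V

Levels = 8192; step size = 0.00184448 V


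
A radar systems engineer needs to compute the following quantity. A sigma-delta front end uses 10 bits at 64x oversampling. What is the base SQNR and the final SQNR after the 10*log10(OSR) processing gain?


Step 1 — baseline SQNR at Nyquist:
SQNR_base = 6.02*N + 1.76
          = 6.02*10 + 1.76
          = 61.96 dB

Step 2 — oversampling processing gain:
G = 10*log10(OSR) = 10*log10(64) = 18.06 dB

Step 3 — total:
SQNR_total = 61.96 + 18.06 = 80.02 dB

Base SQNR = 61.96 dB; oversampled SQNR = 80.02 dB


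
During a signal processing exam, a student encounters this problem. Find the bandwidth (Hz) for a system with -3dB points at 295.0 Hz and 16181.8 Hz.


Bandwidth is the difference of -3dB frequencies:
BW = f_high - f_low
   = 16181.8 - 295.0
   = 15886.8 Hz

15886.8 Hz


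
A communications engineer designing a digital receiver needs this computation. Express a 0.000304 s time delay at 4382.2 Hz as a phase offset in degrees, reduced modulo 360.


Phase shift from frequency and time delay:
phi = 360 * f * t_delay
    = 360 * 4382.2 * 0.000304
    = 479.59 degrees
    mod 360 = 119.59 degrees

119.59 degrees


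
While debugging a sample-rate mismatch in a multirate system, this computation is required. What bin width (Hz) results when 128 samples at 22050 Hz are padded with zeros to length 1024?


Frequency resolution after zero-padding:
N_padded = 128 * 8 = 1024
df = fs / N_padded
   = 22050 / 1024
   = 21.5332 Hz

21.5332 Hz


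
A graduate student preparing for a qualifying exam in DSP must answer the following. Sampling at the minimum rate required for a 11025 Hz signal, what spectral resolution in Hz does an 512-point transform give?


Step 1 — Nyquist sampling rate:
fs = 2 * fmax = 2 * 11025 = 22050 Hz

Step 2 — DFT bin spacing:
df = fs / N = 22050 / 512 = 43.0664 Hz

43.0664 Hz


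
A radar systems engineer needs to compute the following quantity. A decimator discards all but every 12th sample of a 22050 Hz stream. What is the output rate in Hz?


Decimation reduces the sample rate:
fs_out = fs_in / M
       = 22050 / 12
       = 1837.5 Hz

1837.5 Hz


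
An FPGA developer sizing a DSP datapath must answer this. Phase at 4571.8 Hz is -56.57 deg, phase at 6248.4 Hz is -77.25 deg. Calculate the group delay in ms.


Group delay from phase difference:
tau = -d(phi)/d(omega)
d(phi) = -20.68 deg = -0.360934 rad
d(omega) = 2*pi*(6248.4 - 4571.8) = 10534.3885 rad/s
tau = -(-0.360934) / 10534.3885
    = 0.0343 ms

0.0343 ms


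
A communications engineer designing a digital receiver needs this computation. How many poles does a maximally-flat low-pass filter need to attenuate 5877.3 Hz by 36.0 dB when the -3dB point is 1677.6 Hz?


Butterworth filter order formula:
n = log10(10^(A/10) - 1) / (2 * log10(f_stop/f_pass))
10^(36.0/10) - 1 = 3980.0717
f_stop/f_pass = 5877.3 / 1677.6 = 3.5034
n = 3.3057 -> ceil = 4

4


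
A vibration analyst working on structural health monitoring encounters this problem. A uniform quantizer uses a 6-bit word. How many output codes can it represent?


Number of quantization levels = 2^N
= 2^6
= 64

64
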